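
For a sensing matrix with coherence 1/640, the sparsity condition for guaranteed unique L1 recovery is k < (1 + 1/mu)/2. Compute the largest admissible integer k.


1/mu = 640.
1 + 1/mu = 641.
(1 + 1/mu)/2 = 320.5 is not an integer, so k_max = floor(320.5) = 320.

320


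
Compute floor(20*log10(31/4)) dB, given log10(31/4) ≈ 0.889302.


||x||/||e|| = 31/4.
log10(31/4) ≈ 0.889302.
20*log10(||x||/||e||) ≈ 20*0.889302 = 17.78604.
floor(17.78604) = 17.

17


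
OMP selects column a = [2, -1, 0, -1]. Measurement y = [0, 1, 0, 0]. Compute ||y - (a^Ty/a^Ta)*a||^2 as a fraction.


a^T a = 6.
a^T y = -1.
coeff = -1/6 = -1/6.
||r||^2 = 5/6.

5/6


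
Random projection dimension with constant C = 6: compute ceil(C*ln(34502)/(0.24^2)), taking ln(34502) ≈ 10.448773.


ln(34502) ≈ 10.448773.
eps^2 = 0.24^2 = 0.0576.
C*ln(N)/eps^2 ≈ 6*10.448773/0.0576 ≈ 1088.4139.
m = ceil(1088.4139) = 1089.

1089


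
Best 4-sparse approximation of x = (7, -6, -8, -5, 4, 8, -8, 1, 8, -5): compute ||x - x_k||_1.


Sorted |x_i| descending: [8, 8, 8, 8, 7, 6, 5, 5, 4, 1]
Keep top 4: [8, 8, 8, 8]
Tail entries: [7, 6, 5, 5, 4, 1]
L1 error = sum of tail = 28.

28


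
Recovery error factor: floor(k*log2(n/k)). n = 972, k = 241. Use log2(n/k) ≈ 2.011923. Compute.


log2(n/k) = log2(972/241) ≈ 2.011923.
k*log2(n/k) ≈ 241*2.011923 = 484.873443.
floor(484.873443) = 484.

484


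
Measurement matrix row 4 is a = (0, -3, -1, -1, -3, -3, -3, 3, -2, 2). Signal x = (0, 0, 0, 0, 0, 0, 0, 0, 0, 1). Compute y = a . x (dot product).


Non-zero terms: ['2*1']
Products: [2]
y = sum = 2.

2


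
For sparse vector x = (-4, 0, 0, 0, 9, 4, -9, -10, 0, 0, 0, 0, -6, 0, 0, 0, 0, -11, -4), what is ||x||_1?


Non-zero entries: [(0, -4), (4, 9), (5, 4), (6, -9), (7, -10), (12, -6), (17, -11), (18, -4)]
Absolute values: [4, 9, 4, 9, 10, 6, 11, 4]
||x||_1 = sum = 57.

57


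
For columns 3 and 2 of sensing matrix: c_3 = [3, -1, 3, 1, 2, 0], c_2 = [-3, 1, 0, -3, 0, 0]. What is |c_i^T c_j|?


Inner product: 3*-3 + -1*1 + 3*0 + 1*-3 + 2*0 + 0*0
Products: [-9, -1, 0, -3, 0, 0]
Sum = -13.
|dot| = 13.

13


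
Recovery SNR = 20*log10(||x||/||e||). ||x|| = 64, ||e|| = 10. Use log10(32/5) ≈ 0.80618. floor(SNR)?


||x||/||e|| = 64/10 = 32/5.
log10(32/5) ≈ 0.80618.
20*log10(||x||/||e||) ≈ 20*0.80618 = 16.1236.
floor(16.1236) = 16.

16


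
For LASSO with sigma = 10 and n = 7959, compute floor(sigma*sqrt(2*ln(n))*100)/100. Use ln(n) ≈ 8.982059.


ln(7959) ≈ 8.982059.
2*ln(n) ≈ 17.964118.
sqrt(2*ln(n)) ≈ sqrt(17.964118) ≈ 4.23841.
lambda ≈ 10*4.23841 = 42.3841.
floor(lambda*100)/100 = 42.38.

42.38


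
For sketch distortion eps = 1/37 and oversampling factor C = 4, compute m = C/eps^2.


1/eps = 37.
(1/eps)^2 = 1369.
m = 4*1369 = 5476.

5476


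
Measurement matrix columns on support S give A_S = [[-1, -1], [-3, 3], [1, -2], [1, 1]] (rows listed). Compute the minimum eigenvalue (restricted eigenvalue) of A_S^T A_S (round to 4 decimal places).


A_S^T A_S = [[12, -9], [-9, 15]].
trace = 27.
det = 99.
disc = trace^2 - 4*det = 729 - 4*99 = 333.
sqrt(333) ≈ 18.248288.
lam_min = (27 - sqrt(333))/2 ≈ (27 - 18.248288)/2 = 4.375856 ≈ 4.3759.

4.3759


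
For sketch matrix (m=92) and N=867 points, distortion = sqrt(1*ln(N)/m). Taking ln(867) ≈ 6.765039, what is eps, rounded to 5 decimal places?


ln(867) ≈ 6.765039.
1*ln(N)/m ≈ 1*6.765039/92 ≈ 0.07353303.
eps = sqrt(0.07353303) ≈ 0.2711697 ≈ 0.27117.

0.27117


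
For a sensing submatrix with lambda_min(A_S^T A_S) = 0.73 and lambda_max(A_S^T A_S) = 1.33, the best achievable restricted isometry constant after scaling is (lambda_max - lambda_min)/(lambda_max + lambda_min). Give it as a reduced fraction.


lambda_max - lambda_min = 1.33 - 0.73 = 0.60.
lambda_max + lambda_min = 1.33 + 0.73 = 2.06.
delta = 0.60/2.06 = 60/206 = 30/103.

30/103


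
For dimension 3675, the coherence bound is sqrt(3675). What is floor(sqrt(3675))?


60^2 = 3600 <= 3675 < 3721 = 61^2, so 60 <= sqrt(3675) < 61.
floor(sqrt(3675)) = 60.

60


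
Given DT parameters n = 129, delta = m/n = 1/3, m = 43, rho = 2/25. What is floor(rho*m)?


m = 1/3*129 = 43.
rho = 2/25.
rho*m = 2/25*43 = 3.44.
k = floor(3.44) = 3.

3


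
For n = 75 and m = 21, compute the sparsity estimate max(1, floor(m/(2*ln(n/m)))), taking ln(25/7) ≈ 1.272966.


n/m = 75/21 = 25/7.
ln(n/m) ≈ 1.272966.
2*ln(n/m) ≈ 2.545932.
m/(2*ln(n/m)) ≈ 21/2.545932 ≈ 8.2485.
floor = 8.
k_max = max(1, 8) = 8.

8


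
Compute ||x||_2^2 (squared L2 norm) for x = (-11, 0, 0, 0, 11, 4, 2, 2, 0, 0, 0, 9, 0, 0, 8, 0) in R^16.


Non-zero entries: [(0, -11), (4, 11), (5, 4), (6, 2), (7, 2), (11, 9), (14, 8)]
Squares: [121, 121, 16, 4, 4, 81, 64]
||x||_2^2 = sum = 411.

411


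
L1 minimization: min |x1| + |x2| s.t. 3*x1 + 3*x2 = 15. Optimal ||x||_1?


Axis intercepts:
  x1 = 5, x2 = 0: L1 = 5
  x1 = 0, x2 = 5: L1 = 5
x* = (5, 0)
||x*||_1 = 5.

5


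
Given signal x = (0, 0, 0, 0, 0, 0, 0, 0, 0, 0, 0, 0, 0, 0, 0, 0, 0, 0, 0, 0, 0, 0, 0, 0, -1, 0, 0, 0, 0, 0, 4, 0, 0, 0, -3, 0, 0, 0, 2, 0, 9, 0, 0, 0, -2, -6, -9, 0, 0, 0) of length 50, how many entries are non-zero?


Non-zero positions: [24, 30, 34, 38, 40, 44, 45, 46].
Sparsity = 8.

8


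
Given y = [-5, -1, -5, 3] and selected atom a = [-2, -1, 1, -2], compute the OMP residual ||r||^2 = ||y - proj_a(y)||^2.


a^T a = 10.
a^T y = 0.
coeff = 0/10 = 0.
||r||^2 = 60.

60


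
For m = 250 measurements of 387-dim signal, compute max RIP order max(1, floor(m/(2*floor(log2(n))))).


floor(log2(387)) = 8.
2*8 = 16.
m/(2*floor(log2(n))) = 250/16 ≈ 15.625.
floor = 15.
k = max(1, 15) = 15.

15


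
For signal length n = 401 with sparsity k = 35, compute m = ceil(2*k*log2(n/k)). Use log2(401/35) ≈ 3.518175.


log2(n/k) = log2(401/35) ≈ 3.518175.
2*k*log2(n/k) ≈ 2*35*3.518175 = 246.27225.
m = ceil(246.27225) = 247.

247


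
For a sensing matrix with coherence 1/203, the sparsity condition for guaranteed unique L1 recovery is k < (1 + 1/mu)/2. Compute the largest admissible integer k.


1/mu = 203.
1 + 1/mu = 204.
(1 + 1/mu)/2 = 102 is an integer and the inequality is strict, so k_max = 102 - 1 = 101.

101


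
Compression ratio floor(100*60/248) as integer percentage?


100*m/n = 100*60/248 ≈ 24.1935.
floor = 24.

24


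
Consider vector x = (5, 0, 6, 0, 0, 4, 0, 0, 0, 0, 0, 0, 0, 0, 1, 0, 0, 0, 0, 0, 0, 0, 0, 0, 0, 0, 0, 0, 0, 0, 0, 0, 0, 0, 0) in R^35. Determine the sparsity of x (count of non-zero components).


Non-zero positions: [0, 2, 5, 14].
Sparsity = 4.

4


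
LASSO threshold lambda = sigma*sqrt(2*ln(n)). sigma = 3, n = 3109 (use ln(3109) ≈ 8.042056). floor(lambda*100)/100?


ln(3109) ≈ 8.042056.
2*ln(n) ≈ 16.084112.
sqrt(2*ln(n)) ≈ sqrt(16.084112) ≈ 4.0105.
lambda ≈ 3*4.0105 = 12.0315.
floor(lambda*100)/100 = 12.03.

12.03


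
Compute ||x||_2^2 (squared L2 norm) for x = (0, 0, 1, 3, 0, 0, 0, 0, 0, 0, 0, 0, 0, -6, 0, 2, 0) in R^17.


Non-zero entries: [(2, 1), (3, 3), (13, -6), (15, 2)]
Squares: [1, 9, 36, 4]
||x||_2^2 = sum = 50.

50


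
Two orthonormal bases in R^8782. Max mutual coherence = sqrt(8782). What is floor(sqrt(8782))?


93^2 = 8649 <= 8782 < 8836 = 94^2, so 93 <= sqrt(8782) < 94.
floor(sqrt(8782)) = 93.

93


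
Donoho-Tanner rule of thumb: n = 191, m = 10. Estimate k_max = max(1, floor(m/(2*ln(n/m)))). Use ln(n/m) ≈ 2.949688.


n/m = 191/10.
ln(n/m) ≈ 2.949688.
2*ln(n/m) ≈ 5.899376.
m/(2*ln(n/m)) ≈ 10/5.899376 ≈ 1.6951.
floor = 1.
k_max = max(1, 1) = 1.

1


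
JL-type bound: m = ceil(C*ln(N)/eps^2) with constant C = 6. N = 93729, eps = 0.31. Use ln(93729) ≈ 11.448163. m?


ln(93729) ≈ 11.448163.
eps^2 = 0.31^2 = 0.0961.
C*ln(N)/eps^2 ≈ 6*11.448163/0.0961 ≈ 714.7656.
m = ceil(714.7656) = 715.

715


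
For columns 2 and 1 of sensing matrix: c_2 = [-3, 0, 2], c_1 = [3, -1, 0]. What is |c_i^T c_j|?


Inner product: -3*3 + 0*-1 + 2*0
Products: [-9, 0, 0]
Sum = -9.
|dot| = 9.

9


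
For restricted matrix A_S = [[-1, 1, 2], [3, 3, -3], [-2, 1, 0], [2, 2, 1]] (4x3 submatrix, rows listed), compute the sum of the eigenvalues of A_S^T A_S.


Sum of eigenvalues of A_S^T A_S = trace(A_S^T A_S) = sum of squared column norms of A_S.
A_S^T A_S diagonal: [18, 15, 14].
trace = 18 + 15 + 14 = 47.

47


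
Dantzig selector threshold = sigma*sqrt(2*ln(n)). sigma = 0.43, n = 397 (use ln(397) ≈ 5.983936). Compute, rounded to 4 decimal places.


ln(397) ≈ 5.983936.
2*ln(n) ≈ 11.967872.
sqrt(2*ln(n)) ≈ sqrt(11.967872) ≈ 3.459461.
threshold ≈ 0.43*3.459461 = 1.48756823 ≈ 1.4876.

1.4876


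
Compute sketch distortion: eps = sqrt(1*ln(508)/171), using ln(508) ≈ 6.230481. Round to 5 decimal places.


ln(508) ≈ 6.230481.
1*ln(N)/m ≈ 1*6.230481/171 ≈ 0.03643556.
eps = sqrt(0.03643556) ≈ 0.190881 ≈ 0.19088.

0.19088


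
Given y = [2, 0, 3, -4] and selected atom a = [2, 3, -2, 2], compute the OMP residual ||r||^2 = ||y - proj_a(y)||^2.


a^T a = 21.
a^T y = -10.
coeff = -10/21 = -10/21.
||r||^2 = 509/21.

509/21


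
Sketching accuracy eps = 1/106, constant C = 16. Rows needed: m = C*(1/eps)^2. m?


1/eps = 106.
(1/eps)^2 = 11236.
m = 16*11236 = 179776.

179776


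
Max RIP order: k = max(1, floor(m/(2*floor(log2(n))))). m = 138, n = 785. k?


floor(log2(785)) = 9.
2*9 = 18.
m/(2*floor(log2(n))) = 138/18 ≈ 7.6667.
floor = 7.
k = max(1, 7) = 7.

7


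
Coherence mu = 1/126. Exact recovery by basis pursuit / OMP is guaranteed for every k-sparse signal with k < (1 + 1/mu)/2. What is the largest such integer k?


1/mu = 126.
1 + 1/mu = 127.
(1 + 1/mu)/2 = 63.5 is not an integer, so k_max = floor(63.5) = 63.

63


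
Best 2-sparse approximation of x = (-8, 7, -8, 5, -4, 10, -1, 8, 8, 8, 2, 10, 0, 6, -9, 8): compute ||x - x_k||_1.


Sorted |x_i| descending: [10, 10, 9, 8, 8, 8, 8, 8, 8, 7, 6, 5, 4, 2, 1, 0]
Keep top 2: [10, 10]
Tail entries: [9, 8, 8, 8, 8, 8, 8, 7, 6, 5, 4, 2, 1, 0]
L1 error = sum of tail = 82.

82


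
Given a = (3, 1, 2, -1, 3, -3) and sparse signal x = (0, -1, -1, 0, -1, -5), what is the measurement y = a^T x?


Non-zero terms: ['1*-1', '2*-1', '3*-1', '-3*-5']
Products: [-1, -2, -3, 15]
y = sum = 9.

9


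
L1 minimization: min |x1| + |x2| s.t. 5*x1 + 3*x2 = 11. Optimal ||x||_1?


Axis intercepts:
  x1 = 11/5, x2 = 0: L1 = 11/5
  x1 = 0, x2 = 11/3: L1 = 11/3
x* = (11/5, 0)
||x*||_1 = 11/5.

11/5


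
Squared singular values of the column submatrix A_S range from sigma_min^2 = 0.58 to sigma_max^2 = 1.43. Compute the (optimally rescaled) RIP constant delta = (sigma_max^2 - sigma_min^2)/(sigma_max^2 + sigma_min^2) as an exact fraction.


lambda_max - lambda_min = 1.43 - 0.58 = 0.85.
lambda_max + lambda_min = 1.43 + 0.58 = 2.01.
delta = 0.85/2.01 = 85/201.

85/201


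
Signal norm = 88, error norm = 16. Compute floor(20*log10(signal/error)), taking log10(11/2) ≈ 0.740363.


||x||/||e|| = 88/16 = 11/2.
log10(11/2) ≈ 0.740363.
20*log10(||x||/||e||) ≈ 20*0.740363 = 14.80726.
floor(14.80726) = 14.

14


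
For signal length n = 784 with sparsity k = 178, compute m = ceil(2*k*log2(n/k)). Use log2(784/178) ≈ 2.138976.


log2(n/k) = log2(784/178) ≈ 2.138976.
2*k*log2(n/k) ≈ 2*178*2.138976 = 761.475456.
m = ceil(761.475456) = 762.

762


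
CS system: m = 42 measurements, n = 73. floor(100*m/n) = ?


100*m/n = 100*42/73 ≈ 57.5342.
floor = 57.

57


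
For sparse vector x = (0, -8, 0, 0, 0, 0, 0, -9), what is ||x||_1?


Non-zero entries: [(1, -8), (7, -9)]
Absolute values: [8, 9]
||x||_1 = sum = 17.

17


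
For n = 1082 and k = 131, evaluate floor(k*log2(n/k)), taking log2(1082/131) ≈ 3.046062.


log2(n/k) = log2(1082/131) ≈ 3.046062.
k*log2(n/k) ≈ 131*3.046062 = 399.034122.
floor(399.034122) = 399.

399


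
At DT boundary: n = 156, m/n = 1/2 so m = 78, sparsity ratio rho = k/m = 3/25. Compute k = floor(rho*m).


m = 1/2*156 = 78.
rho = 3/25.
rho*m = 3/25*78 = 9.36.
k = floor(9.36) = 9.

9


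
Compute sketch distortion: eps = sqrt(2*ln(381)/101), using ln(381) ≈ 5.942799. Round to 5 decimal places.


ln(381) ≈ 5.942799.
2*ln(N)/m ≈ 2*5.942799/101 ≈ 0.11767919.
eps = sqrt(0.11767919) ≈ 0.343044 ≈ 0.34304.

0.34304


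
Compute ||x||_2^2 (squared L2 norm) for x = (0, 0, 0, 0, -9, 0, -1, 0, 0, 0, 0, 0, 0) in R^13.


Non-zero entries: [(4, -9), (6, -1)]
Squares: [81, 1]
||x||_2^2 = sum = 82.

82


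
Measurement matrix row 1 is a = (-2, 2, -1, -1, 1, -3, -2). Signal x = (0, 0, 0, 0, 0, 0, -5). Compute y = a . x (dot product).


Non-zero terms: ['-2*-5']
Products: [10]
y = sum = 10.

10


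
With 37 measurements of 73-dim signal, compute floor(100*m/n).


100*m/n = 100*37/73 ≈ 50.6849.
floor = 50.

50


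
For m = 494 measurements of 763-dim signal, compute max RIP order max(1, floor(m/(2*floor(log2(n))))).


floor(log2(763)) = 9.
2*9 = 18.
m/(2*floor(log2(n))) = 494/18 ≈ 27.4444.
floor = 27.
k = max(1, 27) = 27.

27


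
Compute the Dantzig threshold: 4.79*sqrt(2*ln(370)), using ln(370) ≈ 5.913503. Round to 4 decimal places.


ln(370) ≈ 5.913503.
2*ln(n) ≈ 11.827006.
sqrt(2*ln(n)) ≈ sqrt(11.827006) ≈ 3.439041.
threshold ≈ 4.79*3.439041 = 16.47300639 ≈ 16.4730.

16.4730


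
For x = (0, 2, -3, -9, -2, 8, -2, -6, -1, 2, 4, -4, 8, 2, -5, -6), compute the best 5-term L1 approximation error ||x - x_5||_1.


Sorted |x_i| descending: [9, 8, 8, 6, 6, 5, 4, 4, 3, 2, 2, 2, 2, 2, 1, 0]
Keep top 5: [9, 8, 8, 6, 6]
Tail entries: [5, 4, 4, 3, 2, 2, 2, 2, 2, 1, 0]
L1 error = sum of tail = 27.

27


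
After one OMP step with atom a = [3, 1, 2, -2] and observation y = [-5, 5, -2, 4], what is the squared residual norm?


a^T a = 18.
a^T y = -22.
coeff = -22/18 = -11/9.
||r||^2 = 388/9.

388/9


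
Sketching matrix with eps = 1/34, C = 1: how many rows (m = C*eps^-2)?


1/eps = 34.
(1/eps)^2 = 1156.
m = 1*1156 = 1156.

1156


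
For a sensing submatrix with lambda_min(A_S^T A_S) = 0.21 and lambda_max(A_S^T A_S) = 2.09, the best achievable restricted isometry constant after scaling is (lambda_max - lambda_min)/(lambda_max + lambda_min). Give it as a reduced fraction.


lambda_max - lambda_min = 2.09 - 0.21 = 1.88.
lambda_max + lambda_min = 2.09 + 0.21 = 2.30.
delta = 1.88/2.30 = 188/230 = 94/115.

94/115


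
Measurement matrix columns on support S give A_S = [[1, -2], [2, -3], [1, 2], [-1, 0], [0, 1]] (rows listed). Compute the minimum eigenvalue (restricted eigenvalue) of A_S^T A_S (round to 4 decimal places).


A_S^T A_S = [[7, -6], [-6, 18]].
trace = 25.
det = 90.
disc = trace^2 - 4*det = 625 - 4*90 = 265.
sqrt(265) ≈ 16.278821.
lam_min = (25 - sqrt(265))/2 ≈ (25 - 16.278821)/2 = 4.3605895 ≈ 4.3606.

4.3606


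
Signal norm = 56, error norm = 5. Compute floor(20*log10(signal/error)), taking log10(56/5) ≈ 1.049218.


||x||/||e|| = 56/5.
log10(56/5) ≈ 1.049218.
20*log10(||x||/||e||) ≈ 20*1.049218 = 20.98436.
floor(20.98436) = 20.

20


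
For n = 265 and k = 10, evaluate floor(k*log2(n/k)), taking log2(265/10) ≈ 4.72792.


log2(n/k) = log2(265/10) ≈ 4.72792.
k*log2(n/k) ≈ 10*4.72792 = 47.2792.
floor(47.2792) = 47.

47


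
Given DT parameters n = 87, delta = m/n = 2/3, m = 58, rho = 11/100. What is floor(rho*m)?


m = 2/3*87 = 58.
rho = 11/100.
rho*m = 11/100*58 = 6.38.
k = floor(6.38) = 6.

6


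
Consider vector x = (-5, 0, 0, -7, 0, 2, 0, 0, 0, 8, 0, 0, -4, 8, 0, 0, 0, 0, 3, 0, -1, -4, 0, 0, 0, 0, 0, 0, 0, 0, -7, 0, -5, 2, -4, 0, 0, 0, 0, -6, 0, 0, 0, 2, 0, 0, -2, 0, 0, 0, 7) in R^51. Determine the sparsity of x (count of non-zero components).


Non-zero positions: [0, 3, 5, 9, 12, 13, 18, 20, 21, 30, 32, 33, 34, 39, 43, 46, 50].
Sparsity = 17.

17


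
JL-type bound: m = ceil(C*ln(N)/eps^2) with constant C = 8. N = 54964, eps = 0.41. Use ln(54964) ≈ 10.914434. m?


ln(54964) ≈ 10.914434.
eps^2 = 0.41^2 = 0.1681.
C*ln(N)/eps^2 ≈ 8*10.914434/0.1681 ≈ 519.4258.
m = ceil(519.4258) = 520.

520


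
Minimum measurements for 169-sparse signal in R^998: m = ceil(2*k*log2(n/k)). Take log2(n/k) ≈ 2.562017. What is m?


log2(n/k) = log2(998/169) ≈ 2.562017.
2*k*log2(n/k) ≈ 2*169*2.562017 = 865.961746.
m = ceil(865.961746) = 866.

866


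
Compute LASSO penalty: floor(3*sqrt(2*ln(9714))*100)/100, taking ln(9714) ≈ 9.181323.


ln(9714) ≈ 9.181323.
2*ln(n) ≈ 18.362646.
sqrt(2*ln(n)) ≈ sqrt(18.362646) ≈ 4.285166.
lambda ≈ 3*4.285166 = 12.855498.
floor(lambda*100)/100 = 12.85.

12.85


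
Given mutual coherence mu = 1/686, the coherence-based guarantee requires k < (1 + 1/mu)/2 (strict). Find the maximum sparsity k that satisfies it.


1/mu = 686.
1 + 1/mu = 687.
(1 + 1/mu)/2 = 343.5 is not an integer, so k_max = floor(343.5) = 343.

343


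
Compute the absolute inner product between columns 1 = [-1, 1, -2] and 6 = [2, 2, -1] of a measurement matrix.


Inner product: -1*2 + 1*2 + -2*-1
Products: [-2, 2, 2]
Sum = 2.
|dot| = 2.

2


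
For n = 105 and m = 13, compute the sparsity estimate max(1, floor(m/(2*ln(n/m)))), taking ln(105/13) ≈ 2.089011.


n/m = 105/13.
ln(n/m) ≈ 2.089011.
2*ln(n/m) ≈ 4.178022.
m/(2*ln(n/m)) ≈ 13/4.178022 ≈ 3.1115.
floor = 3.
k_max = max(1, 3) = 3.

3


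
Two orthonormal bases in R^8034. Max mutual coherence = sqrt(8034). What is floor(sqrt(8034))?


89^2 = 7921 <= 8034 < 8100 = 90^2, so 89 <= sqrt(8034) < 90.
floor(sqrt(8034)) = 89.

89


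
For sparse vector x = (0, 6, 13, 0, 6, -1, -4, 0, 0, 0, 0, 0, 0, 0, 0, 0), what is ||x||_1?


Non-zero entries: [(1, 6), (2, 13), (4, 6), (5, -1), (6, -4)]
Absolute values: [6, 13, 6, 1, 4]
||x||_1 = sum = 30.

30


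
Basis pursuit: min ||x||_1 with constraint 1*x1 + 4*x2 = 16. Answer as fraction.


Axis intercepts:
  x1 = 16, x2 = 0: L1 = 16
  x1 = 0, x2 = 4: L1 = 4
x* = (0, 4)
||x*||_1 = 4.

4


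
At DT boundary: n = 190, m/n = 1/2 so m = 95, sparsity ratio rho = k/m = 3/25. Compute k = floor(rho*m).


m = 1/2*190 = 95.
rho = 3/25.
rho*m = 3/25*95 = 11.4.
k = floor(11.4) = 11.

11


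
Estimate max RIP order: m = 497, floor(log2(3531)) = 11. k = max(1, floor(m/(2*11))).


floor(log2(3531)) = 11.
2*11 = 22.
m/(2*floor(log2(n))) = 497/22 ≈ 22.5909.
floor = 22.
k = max(1, 22) = 22.

22


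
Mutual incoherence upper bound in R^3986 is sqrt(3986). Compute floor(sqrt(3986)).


63^2 = 3969 <= 3986 < 4096 = 64^2, so 63 <= sqrt(3986) < 64.
floor(sqrt(3986)) = 63.

63


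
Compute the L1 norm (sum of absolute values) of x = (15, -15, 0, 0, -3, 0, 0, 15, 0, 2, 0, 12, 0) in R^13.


Non-zero entries: [(0, 15), (1, -15), (4, -3), (7, 15), (9, 2), (11, 12)]
Absolute values: [15, 15, 3, 15, 2, 12]
||x||_1 = sum = 62.

62


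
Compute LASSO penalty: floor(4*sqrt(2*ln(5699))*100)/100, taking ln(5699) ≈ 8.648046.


ln(5699) ≈ 8.648046.
2*ln(n) ≈ 17.296092.
sqrt(2*ln(n)) ≈ sqrt(17.296092) ≈ 4.158857.
lambda ≈ 4*4.158857 = 16.635428.
floor(lambda*100)/100 = 16.63.

16.63


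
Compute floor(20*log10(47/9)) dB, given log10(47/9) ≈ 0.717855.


||x||/||e|| = 47/9.
log10(47/9) ≈ 0.717855.
20*log10(||x||/||e||) ≈ 20*0.717855 = 14.3571.
floor(14.3571) = 14.

14


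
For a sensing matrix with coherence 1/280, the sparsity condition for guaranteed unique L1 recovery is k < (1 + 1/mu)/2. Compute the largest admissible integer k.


1/mu = 280.
1 + 1/mu = 281.
(1 + 1/mu)/2 = 140.5 is not an integer, so k_max = floor(140.5) = 140.

140


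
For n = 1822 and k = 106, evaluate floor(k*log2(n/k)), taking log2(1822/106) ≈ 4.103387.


log2(n/k) = log2(1822/106) ≈ 4.103387.
k*log2(n/k) ≈ 106*4.103387 = 434.959022.
floor(434.959022) = 434.

434


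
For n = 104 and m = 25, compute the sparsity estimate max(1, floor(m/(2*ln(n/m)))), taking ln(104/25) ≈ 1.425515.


n/m = 104/25.
ln(n/m) ≈ 1.425515.
2*ln(n/m) ≈ 2.85103.
m/(2*ln(n/m)) ≈ 25/2.85103 ≈ 8.7688.
floor = 8.
k_max = max(1, 8) = 8.

8


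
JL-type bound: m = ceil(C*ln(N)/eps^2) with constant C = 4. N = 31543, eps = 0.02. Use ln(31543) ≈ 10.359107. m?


ln(31543) ≈ 10.359107.
eps^2 = 0.02^2 = 0.0004.
C*ln(N)/eps^2 ≈ 4*10.359107/0.0004 ≈ 103591.07.
m = ceil(103591.07) = 103592.

103592


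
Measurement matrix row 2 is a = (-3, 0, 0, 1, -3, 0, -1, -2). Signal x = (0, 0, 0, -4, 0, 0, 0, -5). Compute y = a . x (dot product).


Non-zero terms: ['1*-4', '-2*-5']
Products: [-4, 10]
y = sum = 6.

6


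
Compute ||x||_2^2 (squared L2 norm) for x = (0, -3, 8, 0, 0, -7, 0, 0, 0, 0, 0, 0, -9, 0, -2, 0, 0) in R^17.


Non-zero entries: [(1, -3), (2, 8), (5, -7), (12, -9), (14, -2)]
Squares: [9, 64, 49, 81, 4]
||x||_2^2 = sum = 207.

207


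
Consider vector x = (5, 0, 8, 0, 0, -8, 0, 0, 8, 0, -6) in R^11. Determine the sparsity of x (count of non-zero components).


Non-zero positions: [0, 2, 5, 8, 10].
Sparsity = 5.

5


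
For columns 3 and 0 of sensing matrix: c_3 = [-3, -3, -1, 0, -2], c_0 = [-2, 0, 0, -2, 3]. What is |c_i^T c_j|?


Inner product: -3*-2 + -3*0 + -1*0 + 0*-2 + -2*3
Products: [6, 0, 0, 0, -6]
Sum = 0.
|dot| = 0.

0


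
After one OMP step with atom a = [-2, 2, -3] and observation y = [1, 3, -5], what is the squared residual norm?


a^T a = 17.
a^T y = 19.
coeff = 19/17 = 19/17.
||r||^2 = 234/17.

234/17


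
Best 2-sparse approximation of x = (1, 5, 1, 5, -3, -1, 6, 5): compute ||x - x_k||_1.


Sorted |x_i| descending: [6, 5, 5, 5, 3, 1, 1, 1]
Keep top 2: [6, 5]
Tail entries: [5, 5, 3, 1, 1, 1]
L1 error = sum of tail = 16.

16


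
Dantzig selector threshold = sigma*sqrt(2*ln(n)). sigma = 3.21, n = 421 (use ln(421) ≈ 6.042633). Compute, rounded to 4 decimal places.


ln(421) ≈ 6.042633.
2*ln(n) ≈ 12.085266.
sqrt(2*ln(n)) ≈ sqrt(12.085266) ≈ 3.476387.
threshold ≈ 3.21*3.476387 = 11.15920227 ≈ 11.1592.

11.1592


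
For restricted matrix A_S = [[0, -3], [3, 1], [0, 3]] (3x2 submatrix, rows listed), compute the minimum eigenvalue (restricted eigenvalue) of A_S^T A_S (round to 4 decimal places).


A_S^T A_S = [[9, 3], [3, 19]].
trace = 28.
det = 162.
disc = trace^2 - 4*det = 784 - 4*162 = 136.
sqrt(136) ≈ 11.661904.
lam_min = (28 - sqrt(136))/2 ≈ (28 - 11.661904)/2 = 8.169048 ≈ 8.1690.

8.1690


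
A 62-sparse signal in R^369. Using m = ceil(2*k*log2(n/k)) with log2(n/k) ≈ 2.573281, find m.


log2(n/k) = log2(369/62) ≈ 2.573281.
2*k*log2(n/k) ≈ 2*62*2.573281 = 319.086844.
m = ceil(319.086844) = 320.

320


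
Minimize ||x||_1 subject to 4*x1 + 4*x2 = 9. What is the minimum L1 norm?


Axis intercepts:
  x1 = 9/4, x2 = 0: L1 = 9/4
  x1 = 0, x2 = 9/4: L1 = 9/4
x* = (9/4, 0)
||x*||_1 = 9/4.

9/4


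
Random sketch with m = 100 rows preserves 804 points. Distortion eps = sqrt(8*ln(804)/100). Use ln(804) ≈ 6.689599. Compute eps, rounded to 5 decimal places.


ln(804) ≈ 6.689599.
8*ln(N)/m ≈ 8*6.689599/100 ≈ 0.53516792.
eps = sqrt(0.53516792) ≈ 0.7315517 ≈ 0.73155.

0.73155


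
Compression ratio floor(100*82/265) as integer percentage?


100*m/n = 100*82/265 ≈ 30.9434.
floor = 30.

30


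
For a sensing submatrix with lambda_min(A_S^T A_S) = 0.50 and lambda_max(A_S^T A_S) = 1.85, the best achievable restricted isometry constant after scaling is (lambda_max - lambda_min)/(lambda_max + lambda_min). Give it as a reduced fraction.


lambda_max - lambda_min = 1.85 - 0.50 = 1.35.
lambda_max + lambda_min = 1.85 + 0.50 = 2.35.
delta = 1.35/2.35 = 135/235 = 27/47.

27/47


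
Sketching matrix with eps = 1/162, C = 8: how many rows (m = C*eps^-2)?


1/eps = 162.
(1/eps)^2 = 26244.
m = 8*26244 = 209952.

209952


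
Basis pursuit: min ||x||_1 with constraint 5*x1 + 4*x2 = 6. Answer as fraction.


Axis intercepts:
  x1 = 6/5, x2 = 0: L1 = 6/5
  x1 = 0, x2 = 3/2: L1 = 3/2
x* = (6/5, 0)
||x*||_1 = 6/5.

6/5


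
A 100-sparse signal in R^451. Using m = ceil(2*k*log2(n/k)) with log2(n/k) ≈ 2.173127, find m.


log2(n/k) = log2(451/100) ≈ 2.173127.
2*k*log2(n/k) ≈ 2*100*2.173127 = 434.6254.
m = ceil(434.6254) = 435.

435


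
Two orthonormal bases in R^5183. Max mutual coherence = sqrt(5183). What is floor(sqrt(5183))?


71^2 = 5041 <= 5183 < 5184 = 72^2, so 71 <= sqrt(5183) < 72.
floor(sqrt(5183)) = 71.

71


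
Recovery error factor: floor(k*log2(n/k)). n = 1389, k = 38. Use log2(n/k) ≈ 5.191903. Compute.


log2(n/k) = log2(1389/38) ≈ 5.191903.
k*log2(n/k) ≈ 38*5.191903 = 197.292314.
floor(197.292314) = 197.

197


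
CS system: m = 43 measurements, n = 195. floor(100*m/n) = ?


100*m/n = 100*43/195 ≈ 22.0513.
floor = 22.

22


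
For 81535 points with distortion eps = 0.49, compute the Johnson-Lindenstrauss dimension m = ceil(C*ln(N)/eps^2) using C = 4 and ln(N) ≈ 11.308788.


ln(81535) ≈ 11.308788.
eps^2 = 0.49^2 = 0.2401.
C*ln(N)/eps^2 ≈ 4*11.308788/0.2401 ≈ 188.4013.
m = ceil(188.4013) = 189.

189


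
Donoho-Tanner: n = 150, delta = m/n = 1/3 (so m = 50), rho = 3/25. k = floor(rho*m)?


m = 1/3*150 = 50.
rho = 3/25.
rho*m = 3/25*50 = 6.
k = floor(6) = 6.

6


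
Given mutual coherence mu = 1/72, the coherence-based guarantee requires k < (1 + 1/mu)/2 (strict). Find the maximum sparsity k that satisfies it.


1/mu = 72.
1 + 1/mu = 73.
(1 + 1/mu)/2 = 36.5 is not an integer, so k_max = floor(36.5) = 36.

36


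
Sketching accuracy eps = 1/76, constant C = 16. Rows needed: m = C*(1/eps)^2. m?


1/eps = 76.
(1/eps)^2 = 5776.
m = 16*5776 = 92416.

92416


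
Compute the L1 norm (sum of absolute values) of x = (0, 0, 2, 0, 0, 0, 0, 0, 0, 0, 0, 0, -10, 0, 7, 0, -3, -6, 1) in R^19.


Non-zero entries: [(2, 2), (12, -10), (14, 7), (16, -3), (17, -6), (18, 1)]
Absolute values: [2, 10, 7, 3, 6, 1]
||x||_1 = sum = 29.

29


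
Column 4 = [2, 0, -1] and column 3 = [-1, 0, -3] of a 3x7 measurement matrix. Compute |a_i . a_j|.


Inner product: 2*-1 + 0*0 + -1*-3
Products: [-2, 0, 3]
Sum = 1.
|dot| = 1.

1


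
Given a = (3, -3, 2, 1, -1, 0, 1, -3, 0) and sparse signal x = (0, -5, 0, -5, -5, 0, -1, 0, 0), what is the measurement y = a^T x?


Non-zero terms: ['-3*-5', '1*-5', '-1*-5', '1*-1']
Products: [15, -5, 5, -1]
y = sum = 14.

14


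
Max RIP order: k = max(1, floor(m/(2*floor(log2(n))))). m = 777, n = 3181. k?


floor(log2(3181)) = 11.
2*11 = 22.
m/(2*floor(log2(n))) = 777/22 ≈ 35.3182.
floor = 35.
k = max(1, 35) = 35.

35


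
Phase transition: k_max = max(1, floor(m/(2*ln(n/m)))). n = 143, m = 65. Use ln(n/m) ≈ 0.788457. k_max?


n/m = 143/65 = 11/5.
ln(n/m) ≈ 0.788457.
2*ln(n/m) ≈ 1.576914.
m/(2*ln(n/m)) ≈ 65/1.576914 ≈ 41.2197.
floor = 41.
k_max = max(1, 41) = 41.

41


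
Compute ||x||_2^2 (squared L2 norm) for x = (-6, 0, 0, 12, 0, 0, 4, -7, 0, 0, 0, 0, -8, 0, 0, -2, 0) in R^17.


Non-zero entries: [(0, -6), (3, 12), (6, 4), (7, -7), (12, -8), (15, -2)]
Squares: [36, 144, 16, 49, 64, 4]
||x||_2^2 = sum = 313.

313


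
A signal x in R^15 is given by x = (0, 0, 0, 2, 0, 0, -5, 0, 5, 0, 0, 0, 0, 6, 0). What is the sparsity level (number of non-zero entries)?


Non-zero positions: [3, 6, 8, 13].
Sparsity = 4.

4


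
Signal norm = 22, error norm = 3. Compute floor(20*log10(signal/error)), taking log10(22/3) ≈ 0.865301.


||x||/||e|| = 22/3.
log10(22/3) ≈ 0.865301.
20*log10(||x||/||e||) ≈ 20*0.865301 = 17.30602.
floor(17.30602) = 17.

17


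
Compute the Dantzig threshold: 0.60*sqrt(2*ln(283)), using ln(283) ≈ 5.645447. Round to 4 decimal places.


ln(283) ≈ 5.645447.
2*ln(n) ≈ 11.290894.
sqrt(2*ln(n)) ≈ sqrt(11.290894) ≈ 3.360193.
threshold ≈ 0.60*3.360193 = 2.0161158 ≈ 2.0161.

2.0161


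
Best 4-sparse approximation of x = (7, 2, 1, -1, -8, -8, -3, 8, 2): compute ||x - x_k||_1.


Sorted |x_i| descending: [8, 8, 8, 7, 3, 2, 2, 1, 1]
Keep top 4: [8, 8, 8, 7]
Tail entries: [3, 2, 2, 1, 1]
L1 error = sum of tail = 9.

9


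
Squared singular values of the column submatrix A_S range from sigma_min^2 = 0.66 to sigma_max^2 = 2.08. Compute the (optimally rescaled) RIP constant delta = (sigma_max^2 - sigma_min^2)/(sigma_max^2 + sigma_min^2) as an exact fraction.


lambda_max - lambda_min = 2.08 - 0.66 = 1.42.
lambda_max + lambda_min = 2.08 + 0.66 = 2.74.
delta = 1.42/2.74 = 142/274 = 71/137.

71/137


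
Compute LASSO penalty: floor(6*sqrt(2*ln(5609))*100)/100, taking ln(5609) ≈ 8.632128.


ln(5609) ≈ 8.632128.
2*ln(n) ≈ 17.264256.
sqrt(2*ln(n)) ≈ sqrt(17.264256) ≈ 4.155028.
lambda ≈ 6*4.155028 = 24.930168.
floor(lambda*100)/100 = 24.93.

24.93


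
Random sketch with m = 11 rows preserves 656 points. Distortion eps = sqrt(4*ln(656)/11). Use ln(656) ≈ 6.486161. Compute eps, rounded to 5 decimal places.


ln(656) ≈ 6.486161.
4*ln(N)/m ≈ 4*6.486161/11 ≈ 2.358604.
eps = sqrt(2.358604) ≈ 1.5357747 ≈ 1.53577.

1.53577


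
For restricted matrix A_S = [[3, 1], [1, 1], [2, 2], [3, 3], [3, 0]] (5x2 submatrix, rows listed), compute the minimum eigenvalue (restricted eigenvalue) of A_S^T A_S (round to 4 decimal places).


A_S^T A_S = [[32, 17], [17, 15]].
trace = 47.
det = 191.
disc = trace^2 - 4*det = 2209 - 4*191 = 1445.
sqrt(1445) ≈ 38.013156.
lam_min = (47 - sqrt(1445))/2 ≈ (47 - 38.013156)/2 = 4.493422 ≈ 4.4934.

4.4934


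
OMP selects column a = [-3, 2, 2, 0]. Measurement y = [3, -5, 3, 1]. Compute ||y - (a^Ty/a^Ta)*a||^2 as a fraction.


a^T a = 17.
a^T y = -13.
coeff = -13/17 = -13/17.
||r||^2 = 579/17.

579/17


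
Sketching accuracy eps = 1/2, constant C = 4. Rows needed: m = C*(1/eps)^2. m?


1/eps = 2.
(1/eps)^2 = 4.
m = 4*4 = 16.

16


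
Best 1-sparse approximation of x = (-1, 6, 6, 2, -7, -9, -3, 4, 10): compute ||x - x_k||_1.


Sorted |x_i| descending: [10, 9, 7, 6, 6, 4, 3, 2, 1]
Keep top 1: [10]
Tail entries: [9, 7, 6, 6, 4, 3, 2, 1]
L1 error = sum of tail = 38.

38


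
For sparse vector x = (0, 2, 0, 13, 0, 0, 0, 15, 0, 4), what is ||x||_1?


Non-zero entries: [(1, 2), (3, 13), (7, 15), (9, 4)]
Absolute values: [2, 13, 15, 4]
||x||_1 = sum = 34.

34


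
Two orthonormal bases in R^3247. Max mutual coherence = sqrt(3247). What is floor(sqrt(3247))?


56^2 = 3136 <= 3247 < 3249 = 57^2, so 56 <= sqrt(3247) < 57.
floor(sqrt(3247)) = 56.

56


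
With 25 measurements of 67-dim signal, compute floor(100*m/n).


100*m/n = 100*25/67 ≈ 37.3134.
floor = 37.

37


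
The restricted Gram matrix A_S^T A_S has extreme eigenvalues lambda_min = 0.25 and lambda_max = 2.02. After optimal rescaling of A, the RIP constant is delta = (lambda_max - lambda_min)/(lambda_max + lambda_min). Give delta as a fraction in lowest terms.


lambda_max - lambda_min = 2.02 - 0.25 = 1.77.
lambda_max + lambda_min = 2.02 + 0.25 = 2.27.
delta = 1.77/2.27 = 177/227.

177/227


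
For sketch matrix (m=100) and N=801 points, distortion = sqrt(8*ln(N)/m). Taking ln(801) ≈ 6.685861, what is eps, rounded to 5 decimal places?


ln(801) ≈ 6.685861.
8*ln(N)/m ≈ 8*6.685861/100 ≈ 0.53486888.
eps = sqrt(0.53486888) ≈ 0.7313473 ≈ 0.73135.

0.73135


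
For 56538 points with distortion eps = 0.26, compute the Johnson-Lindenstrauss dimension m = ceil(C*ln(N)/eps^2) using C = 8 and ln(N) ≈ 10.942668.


ln(56538) ≈ 10.942668.
eps^2 = 0.26^2 = 0.0676.
C*ln(N)/eps^2 ≈ 8*10.942668/0.0676 ≈ 1294.9903.
m = ceil(1294.9903) = 1295.

1295


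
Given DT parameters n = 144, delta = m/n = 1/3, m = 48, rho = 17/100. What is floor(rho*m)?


m = 1/3*144 = 48.
rho = 17/100.
rho*m = 17/100*48 = 8.16.
k = floor(8.16) = 8.

8


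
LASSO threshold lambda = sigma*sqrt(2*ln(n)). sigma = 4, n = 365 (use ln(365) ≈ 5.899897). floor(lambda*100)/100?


ln(365) ≈ 5.899897.
2*ln(n) ≈ 11.799794.
sqrt(2*ln(n)) ≈ sqrt(11.799794) ≈ 3.435083.
lambda ≈ 4*3.435083 = 13.740332.
floor(lambda*100)/100 = 13.74.

13.74


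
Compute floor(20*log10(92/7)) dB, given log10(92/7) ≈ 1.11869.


||x||/||e|| = 92/7.
log10(92/7) ≈ 1.11869.
20*log10(||x||/||e||) ≈ 20*1.11869 = 22.3738.
floor(22.3738) = 22.

22


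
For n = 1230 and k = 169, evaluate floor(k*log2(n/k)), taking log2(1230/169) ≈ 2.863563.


log2(n/k) = log2(1230/169) ≈ 2.863563.
k*log2(n/k) ≈ 169*2.863563 = 483.942147.
floor(483.942147) = 483.

483


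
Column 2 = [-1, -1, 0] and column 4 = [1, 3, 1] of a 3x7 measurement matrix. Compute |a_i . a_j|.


Inner product: -1*1 + -1*3 + 0*1
Products: [-1, -3, 0]
Sum = -4.
|dot| = 4.

4


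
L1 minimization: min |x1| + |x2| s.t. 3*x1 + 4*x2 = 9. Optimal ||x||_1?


Axis intercepts:
  x1 = 3, x2 = 0: L1 = 3
  x1 = 0, x2 = 9/4: L1 = 9/4
x* = (0, 9/4)
||x*||_1 = 9/4.

9/4


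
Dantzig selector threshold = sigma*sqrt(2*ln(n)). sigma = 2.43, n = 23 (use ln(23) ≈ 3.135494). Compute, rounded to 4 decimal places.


ln(23) ≈ 3.135494.
2*ln(n) ≈ 6.270988.
sqrt(2*ln(n)) ≈ sqrt(6.270988) ≈ 2.504194.
threshold ≈ 2.43*2.504194 = 6.08519142 ≈ 6.0852.

6.0852


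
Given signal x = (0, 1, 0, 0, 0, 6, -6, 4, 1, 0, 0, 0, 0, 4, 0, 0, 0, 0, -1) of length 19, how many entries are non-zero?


Non-zero positions: [1, 5, 6, 7, 8, 13, 18].
Sparsity = 7.

7


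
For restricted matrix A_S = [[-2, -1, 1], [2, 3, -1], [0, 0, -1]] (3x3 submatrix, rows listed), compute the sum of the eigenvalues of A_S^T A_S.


Sum of eigenvalues of A_S^T A_S = trace(A_S^T A_S) = sum of squared column norms of A_S.
A_S^T A_S diagonal: [8, 10, 3].
trace = 8 + 10 + 3 = 21.

21


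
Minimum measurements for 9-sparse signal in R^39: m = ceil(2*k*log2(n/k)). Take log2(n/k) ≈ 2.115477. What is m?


log2(n/k) = log2(39/9) ≈ 2.115477.
2*k*log2(n/k) ≈ 2*9*2.115477 = 38.078586.
m = ceil(38.078586) = 39.

39


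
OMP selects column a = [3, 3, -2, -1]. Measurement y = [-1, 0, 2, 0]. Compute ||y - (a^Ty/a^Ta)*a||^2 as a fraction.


a^T a = 23.
a^T y = -7.
coeff = -7/23 = -7/23.
||r||^2 = 66/23.

66/23


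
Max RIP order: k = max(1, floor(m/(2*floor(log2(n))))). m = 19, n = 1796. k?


floor(log2(1796)) = 10.
2*10 = 20.
m/(2*floor(log2(n))) = 19/20 ≈ 0.95.
floor = 0.
k = max(1, 0) = 1.

1


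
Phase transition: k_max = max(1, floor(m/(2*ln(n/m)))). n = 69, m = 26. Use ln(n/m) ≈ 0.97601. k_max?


n/m = 69/26.
ln(n/m) ≈ 0.97601.
2*ln(n/m) ≈ 1.95202.
m/(2*ln(n/m)) ≈ 26/1.95202 ≈ 13.3195.
floor = 13.
k_max = max(1, 13) = 13.

13


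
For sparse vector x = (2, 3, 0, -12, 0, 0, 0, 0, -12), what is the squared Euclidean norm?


Non-zero entries: [(0, 2), (1, 3), (3, -12), (8, -12)]
Squares: [4, 9, 144, 144]
||x||_2^2 = sum = 301.

301


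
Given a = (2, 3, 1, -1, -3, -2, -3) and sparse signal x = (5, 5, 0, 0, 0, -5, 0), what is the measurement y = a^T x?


Non-zero terms: ['2*5', '3*5', '-2*-5']
Products: [10, 15, 10]
y = sum = 35.

35


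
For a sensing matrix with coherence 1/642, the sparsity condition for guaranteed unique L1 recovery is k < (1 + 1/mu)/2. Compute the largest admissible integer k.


1/mu = 642.
1 + 1/mu = 643.
(1 + 1/mu)/2 = 321.5 is not an integer, so k_max = floor(321.5) = 321.

321


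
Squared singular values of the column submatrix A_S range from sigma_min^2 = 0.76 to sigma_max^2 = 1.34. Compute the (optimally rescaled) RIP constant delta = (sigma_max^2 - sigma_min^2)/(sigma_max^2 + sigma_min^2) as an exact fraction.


lambda_max - lambda_min = 1.34 - 0.76 = 0.58.
lambda_max + lambda_min = 1.34 + 0.76 = 2.10.
delta = 0.58/2.10 = 58/210 = 29/105.

29/105


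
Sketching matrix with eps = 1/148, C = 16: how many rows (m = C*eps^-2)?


1/eps = 148.
(1/eps)^2 = 21904.
m = 16*21904 = 350464.

350464


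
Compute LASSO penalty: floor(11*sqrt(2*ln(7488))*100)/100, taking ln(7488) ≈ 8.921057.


ln(7488) ≈ 8.921057.
2*ln(n) ≈ 17.842114.
sqrt(2*ln(n)) ≈ sqrt(17.842114) ≈ 4.223993.
lambda ≈ 11*4.223993 = 46.463923.
floor(lambda*100)/100 = 46.46.

46.46


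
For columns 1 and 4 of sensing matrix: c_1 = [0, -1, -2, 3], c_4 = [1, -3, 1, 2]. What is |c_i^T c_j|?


Inner product: 0*1 + -1*-3 + -2*1 + 3*2
Products: [0, 3, -2, 6]
Sum = 7.
|dot| = 7.

7


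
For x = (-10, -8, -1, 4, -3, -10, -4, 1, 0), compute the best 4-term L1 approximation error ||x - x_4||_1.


Sorted |x_i| descending: [10, 10, 8, 4, 4, 3, 1, 1, 0]
Keep top 4: [10, 10, 8, 4]
Tail entries: [4, 3, 1, 1, 0]
L1 error = sum of tail = 9.

9


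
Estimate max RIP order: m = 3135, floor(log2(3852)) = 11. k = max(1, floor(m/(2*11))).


floor(log2(3852)) = 11.
2*11 = 22.
m/(2*floor(log2(n))) = 3135/22 ≈ 142.5.
floor = 142.
k = max(1, 142) = 142.

142


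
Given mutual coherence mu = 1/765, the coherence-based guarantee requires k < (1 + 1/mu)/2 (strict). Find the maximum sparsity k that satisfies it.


1/mu = 765.
1 + 1/mu = 766.
(1 + 1/mu)/2 = 383 is an integer and the inequality is strict, so k_max = 383 - 1 = 382.

382


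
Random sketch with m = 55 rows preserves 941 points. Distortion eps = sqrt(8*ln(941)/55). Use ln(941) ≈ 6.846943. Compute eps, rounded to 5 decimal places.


ln(941) ≈ 6.846943.
8*ln(N)/m ≈ 8*6.846943/55 ≈ 0.99591898.
eps = sqrt(0.99591898) ≈ 0.9979574 ≈ 0.99796.

0.99796


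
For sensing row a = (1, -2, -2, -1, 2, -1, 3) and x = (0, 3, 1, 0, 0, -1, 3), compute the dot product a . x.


Non-zero terms: ['-2*3', '-2*1', '-1*-1', '3*3']
Products: [-6, -2, 1, 9]
y = sum = 2.

2


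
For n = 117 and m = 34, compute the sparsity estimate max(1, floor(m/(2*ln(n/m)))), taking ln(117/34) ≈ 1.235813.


n/m = 117/34.
ln(n/m) ≈ 1.235813.
2*ln(n/m) ≈ 2.471626.
m/(2*ln(n/m)) ≈ 34/2.471626 ≈ 13.7561.
floor = 13.
k_max = max(1, 13) = 13.

13


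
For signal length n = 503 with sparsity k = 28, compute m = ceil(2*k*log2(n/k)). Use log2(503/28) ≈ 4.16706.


log2(n/k) = log2(503/28) ≈ 4.16706.
2*k*log2(n/k) ≈ 2*28*4.16706 = 233.35536.
m = ceil(233.35536) = 234.

234


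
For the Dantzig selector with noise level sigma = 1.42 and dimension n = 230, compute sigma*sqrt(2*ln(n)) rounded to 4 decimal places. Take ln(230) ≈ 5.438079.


ln(230) ≈ 5.438079.
2*ln(n) ≈ 10.876158.
sqrt(2*ln(n)) ≈ sqrt(10.876158) ≈ 3.297902.
threshold ≈ 1.42*3.297902 = 4.68302084 ≈ 4.6830.

4.6830


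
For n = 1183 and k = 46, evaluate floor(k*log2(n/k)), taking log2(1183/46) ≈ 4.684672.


log2(n/k) = log2(1183/46) ≈ 4.684672.
k*log2(n/k) ≈ 46*4.684672 = 215.494912.
floor(215.494912) = 215.

215


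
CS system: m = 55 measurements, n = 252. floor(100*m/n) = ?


100*m/n = 100*55/252 ≈ 21.8254.
floor = 21.

21


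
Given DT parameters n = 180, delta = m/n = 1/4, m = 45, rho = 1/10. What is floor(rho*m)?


m = 1/4*180 = 45.
rho = 1/10.
rho*m = 1/10*45 = 4.5.
k = floor(4.5) = 4.

4


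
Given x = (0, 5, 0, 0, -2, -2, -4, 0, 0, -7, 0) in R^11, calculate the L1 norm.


Non-zero entries: [(1, 5), (4, -2), (5, -2), (6, -4), (9, -7)]
Absolute values: [5, 2, 2, 4, 7]
||x||_1 = sum = 20.

20


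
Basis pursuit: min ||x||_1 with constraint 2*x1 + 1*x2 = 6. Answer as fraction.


Axis intercepts:
  x1 = 3, x2 = 0: L1 = 3
  x1 = 0, x2 = 6: L1 = 6
x* = (3, 0)
||x*||_1 = 3.

3


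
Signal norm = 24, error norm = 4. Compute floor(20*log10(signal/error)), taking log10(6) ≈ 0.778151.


||x||/||e|| = 24/4 = 6.
log10(6) ≈ 0.778151.
20*log10(||x||/||e||) ≈ 20*0.778151 = 15.56302.
floor(15.56302) = 15.

15


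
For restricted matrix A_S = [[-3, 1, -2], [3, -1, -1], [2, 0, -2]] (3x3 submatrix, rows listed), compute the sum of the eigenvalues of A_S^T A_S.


Sum of eigenvalues of A_S^T A_S = trace(A_S^T A_S) = sum of squared column norms of A_S.
A_S^T A_S diagonal: [22, 2, 9].
trace = 22 + 2 + 9 = 33.

33


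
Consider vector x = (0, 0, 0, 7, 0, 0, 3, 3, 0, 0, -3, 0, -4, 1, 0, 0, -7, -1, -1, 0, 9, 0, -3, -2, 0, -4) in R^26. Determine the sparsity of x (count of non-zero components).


Non-zero positions: [3, 6, 7, 10, 12, 13, 16, 17, 18, 20, 22, 23, 25].
Sparsity = 13.

13
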